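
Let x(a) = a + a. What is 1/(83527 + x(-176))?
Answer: 1/83175 ≈ 1.2023e-5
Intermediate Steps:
x(a) = 2*a
1/(83527 + x(-176)) = 1/(83527 + 2*(-176)) = 1/(83527 - 352) = 1/83175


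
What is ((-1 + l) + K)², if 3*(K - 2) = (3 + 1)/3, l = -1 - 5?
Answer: 1681/81 ≈ 20.753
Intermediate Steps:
l = -6
K = 22/9 (K = 2 + ((3 + 1)/3)/3 = 2 + (4*(⅓))/3 = 2 + (⅓)*(4/3) = 2 + 4/9 = 22/9 ≈ 2.4444)
((-1 + l) + K)² = ((-1 - 6) + 22/9)² = (-7 + 22/9)² = (-41/9)² = 1681/81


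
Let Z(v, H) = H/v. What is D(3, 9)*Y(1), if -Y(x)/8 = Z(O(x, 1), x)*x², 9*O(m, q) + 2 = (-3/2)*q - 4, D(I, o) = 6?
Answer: 288/5 ≈ 57.600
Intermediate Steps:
O(m, q) = -⅔ - q/6 (O(m, q) = -2/9 + ((-3/2)*q - 4)/9 = -2/9 + ((-3*½)*q - 4)/9 = -2/9 + (-3*q/2 - 4)/9 = -2/9 + (-4 - 3*q/2)/9 = -2/9 + (-4/9 - q/6) = -⅔ - q/6)
Y(x) = 48*x³/5 (Y(x) = -8*x/(-⅔ - ⅙*1)*x² = -8*x/(-⅔ - ⅙)*x² = -8*x/(-⅚)*x² = -8*x*(-6/5)*x² = -8*(-6*x/5)*x² = -(-48)*x³/5 = 48*x³/5)
D(3, 9)*Y(1) = 6*((48/5)*1³) = 6*((48/5)*1) = 6*(48/5) = 288/5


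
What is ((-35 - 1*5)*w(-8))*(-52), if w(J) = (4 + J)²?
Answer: 33280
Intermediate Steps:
((-35 - 1*5)*w(-8))*(-52) = ((-35 - 1*5)*(4 - 8)²)*(-52) = ((-35 - 5)*(-4)²)*(-52) = -40*16*(-52) = -640*(-52) = 33280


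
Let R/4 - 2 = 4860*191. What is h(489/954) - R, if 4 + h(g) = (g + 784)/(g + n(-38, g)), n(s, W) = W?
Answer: -1210205477/326 ≈ -3.7123e+6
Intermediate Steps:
R = 3713048 (R = 8 + 4*(4860*191) = 8 + 4*928260 = 8 + 3713040 = 3713048)
h(g) = -4 + (784 + g)/(2*g) (h(g) = -4 + (g + 784)/(g + g) = -4 + (784 + g)/((2*g)) = -4 + (784 + g)*(1/(2*g)) = -4 + (784 + g)/(2*g))
h(489/954) - R = (-7/2 + 392/((489/954))) - 1*3713048 = (-7/2 + 392/((489*(1/954)))) - 3713048 = (-7/2 + 392/(163/318)) - 3713048 = (-7/2 + 392*(318/163)) - 3713048 = (-7/2 + 124656/163) - 3713048 = 248171/326 - 3713048 = -1210205477/326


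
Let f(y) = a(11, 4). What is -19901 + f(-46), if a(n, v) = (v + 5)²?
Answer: -19820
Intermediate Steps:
a(n, v) = (5 + v)²
f(y) = 81 (f(y) = (5 + 4)² = 9² = 81)
-19901 + f(-46) = -19901 + 81 = -19820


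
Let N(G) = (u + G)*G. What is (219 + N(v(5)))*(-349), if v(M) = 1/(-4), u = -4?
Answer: -1228829/16 ≈ -76802.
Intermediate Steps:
v(M) = -¼
N(G) = G*(-4 + G) (N(G) = (-4 + G)*G = G*(-4 + G))
(219 + N(v(5)))*(-349) = (219 - (-4 - ¼)/4)*(-349) = (219 - ¼*(-17/4))*(-349) = (219 + 17/16)*(-349) = (3521/16)*(-349) = -1228829/16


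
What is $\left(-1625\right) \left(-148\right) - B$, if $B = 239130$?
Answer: $1370$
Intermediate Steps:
$\left(-1625\right) \left(-148\right) - B = \left(-1625\right) \left(-148\right) - 239130 = 240500 - 239130 = 1370$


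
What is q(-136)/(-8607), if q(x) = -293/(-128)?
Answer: -293/1101696 ≈ -0.00026595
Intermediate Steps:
q(x) = 293/128 (q(x) = -293*(-1/128) = 293/128)
q(-136)/(-8607) = (293/128)/(-8607) = (293/128)*(-1/8607) = -293/1101696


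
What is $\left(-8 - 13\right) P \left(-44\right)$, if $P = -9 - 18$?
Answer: $-24948$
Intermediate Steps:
$P = -27$
$\left(-8 - 13\right) P \left(-44\right) = \left(-8 - 13\right) \left(-27\right) \left(-44\right) = \left(-21\right) \left(-27\right) \left(-44\right) = 567 \left(-44\right) = -24948$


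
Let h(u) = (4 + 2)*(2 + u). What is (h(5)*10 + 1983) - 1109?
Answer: 1294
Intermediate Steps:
h(u) = 12 + 6*u (h(u) = 6*(2 + u) = 12 + 6*u)
(h(5)*10 + 1983) - 1109 = ((12 + 6*5)*10 + 1983) - 1109 = ((12 + 30)*10 + 1983) - 1109 = (42*10 + 1983) - 1109 = (420 + 1983) - 1109 = 2403 - 1109 = 1294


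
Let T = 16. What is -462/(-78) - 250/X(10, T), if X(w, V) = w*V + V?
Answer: 5151/1144 ≈ 4.5026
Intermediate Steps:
X(w, V) = V + V*w (X(w, V) = V*w + V = V + V*w)
-462/(-78) - 250/X(10, T) = -462/(-78) - 250*1/(16*(1 + 10)) = -462*(-1/78) - 250/(16*11) = 77/13 - 250/176 = 77/13 - 250*1/176 = 77/13 - 125/88 = 5151/1144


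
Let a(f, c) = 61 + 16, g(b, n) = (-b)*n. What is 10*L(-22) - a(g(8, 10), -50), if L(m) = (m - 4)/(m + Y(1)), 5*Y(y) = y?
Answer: -7093/109 ≈ -65.073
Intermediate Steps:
Y(y) = y/5
g(b, n) = -b*n
a(f, c) = 77
L(m) = (-4 + m)/(1/5 + m) (L(m) = (m - 4)/(m + (1/5)*1) = (-4 + m)/(m + 1/5) = (-4 + m)/(1/5 + m))
10*L(-22) - a(g(8, 10), -50) = 10*(5*(-4 - 22)/(1 + 5*(-22))) - 1*77 = 10*(5*(-26)/(1 - 110)) - 77 = 10*(5*(-26)/(-109)) - 77 = 10*(5*(-1/109)*(-26)) - 77 = 10*(130/109) - 77 = 1300/109 - 77 = -7093/109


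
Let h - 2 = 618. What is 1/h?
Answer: 1/620 ≈ 0.0016129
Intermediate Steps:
h = 620 (h = 2 + 618 = 620)
1/h = 1/620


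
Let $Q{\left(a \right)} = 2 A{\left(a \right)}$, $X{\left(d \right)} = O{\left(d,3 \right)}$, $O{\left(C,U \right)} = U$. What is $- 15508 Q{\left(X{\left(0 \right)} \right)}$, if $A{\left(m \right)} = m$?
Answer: $-93048$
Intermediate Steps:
$X{\left(d \right)} = 3$
$Q{\left(a \right)} = 2 a$
$- 15508 Q{\left(X{\left(0 \right)} \right)} = - 15508 \cdot 2 \cdot 3 = \left(-15508\right) 6 = -93048$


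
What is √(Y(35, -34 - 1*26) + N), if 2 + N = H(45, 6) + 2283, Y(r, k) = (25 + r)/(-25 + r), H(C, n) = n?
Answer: √2293 ≈ 47.885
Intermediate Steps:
Y(r, k) = (25 + r)/(-25 + r)
N = 2287 (N = -2 + (6 + 2283) = -2 + 2289 = 2287)
√(Y(35, -34 - 1*26) + N) = √((25 + 35)/(-25 + 35) + 2287) = √(60/10 + 2287) = √((⅒)*60 + 2287) = √(6 + 2287) = √2293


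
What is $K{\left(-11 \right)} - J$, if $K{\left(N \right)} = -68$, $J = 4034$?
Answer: $-4102$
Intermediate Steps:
$K{\left(-11 \right)} - J = -68 - 4034 = -4102$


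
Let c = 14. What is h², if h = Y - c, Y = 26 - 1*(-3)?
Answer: 225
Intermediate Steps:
Y = 29 (Y = 26 + 3 = 29)
h = 15 (h = 29 - 1*14 = 29 - 14 = 15)
h² = 15² = 225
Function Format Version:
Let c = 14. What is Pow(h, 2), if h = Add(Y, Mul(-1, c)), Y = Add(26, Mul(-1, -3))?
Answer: 225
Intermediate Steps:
Y = 29 (Y = Add(26, 3) = 29)
h = 15 (h = Add(29, Mul(-1, 14)) = Add(29, -14) = 15)
Pow(h, 2) = Pow(15, 2) = 225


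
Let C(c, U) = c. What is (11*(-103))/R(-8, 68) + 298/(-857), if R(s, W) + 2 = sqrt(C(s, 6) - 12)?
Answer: 967405/10284 + 1133*I*sqrt(5)/12 ≈ 94.069 + 211.12*I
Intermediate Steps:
R(s, W) = -2 + sqrt(-12 + s) (R(s, W) = -2 + sqrt(s - 12) = -2 + sqrt(-12 + s))
(11*(-103))/R(-8, 68) + 298/(-857) = (11*(-103))/(-2 + sqrt(-12 - 8)) + 298/(-857) = -1133/(-2 + sqrt(-20)) + 298*(-1/857) = -1133/(-2 + 2*I*sqrt(5)) - 298/857 = -298/857 - 1133/(-2 + 2*I*sqrt(5))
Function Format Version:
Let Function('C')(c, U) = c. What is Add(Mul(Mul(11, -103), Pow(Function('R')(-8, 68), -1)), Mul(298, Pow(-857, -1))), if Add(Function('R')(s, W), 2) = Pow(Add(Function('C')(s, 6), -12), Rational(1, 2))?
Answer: Add(Rational(967405, 10284), Mul(Rational(1133, 12), I, Pow(5, Rational(1, 2)))) ≈ Add(94.069, Mul(211.12, I))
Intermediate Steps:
Function('R')(s, W) = Add(-2, Pow(Add(-12, s), Rational(1, 2))) (Function('R')(s, W) = Add(-2, Pow(Add(s, -12), Rational(1, 2))) = Add(-2, Pow(Add(-12, s), Rational(1, 2))))
Add(Mul(Mul(11, -103), Pow(Function('R')(-8, 68), -1)), Mul(298, Pow(-857, -1))) = Add(Mul(Mul(11, -103), Pow(Add(-2, Pow(Add(-12, -8), Rational(1, 2))), -1)), Mul(298, Pow(-857, -1))) = Add(Mul(-1133, Pow(Add(-2, Pow(-20, Rational(1, 2))), -1)), Mul(298, Rational(-1, 857))) = Add(Mul(-1133, Pow(Add(-2, Mul(2, I, Pow(5, Rational(1, 2)))), -1)), Rational(-298, 857)) = Add(Rational(-298, 857), Mul(-1133, Pow(Add(-2, Mul(2, I, Pow(5, Rational(1, 2)))), -1)))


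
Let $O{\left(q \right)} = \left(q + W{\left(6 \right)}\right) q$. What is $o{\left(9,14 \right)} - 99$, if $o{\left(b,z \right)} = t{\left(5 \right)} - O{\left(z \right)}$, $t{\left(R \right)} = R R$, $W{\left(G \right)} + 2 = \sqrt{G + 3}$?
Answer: $-284$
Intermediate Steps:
$W{\left(G \right)} = -2 + \sqrt{3 + G}$ ($W{\left(G \right)} = -2 + \sqrt{G + 3} = -2 + \sqrt{3 + G}$)
$O{\left(q \right)} = q \left(1 + q\right)$ ($O{\left(q \right)} = \left(q - \left(2 - \sqrt{3 + 6}\right)\right) q = \left(q - \left(2 - \sqrt{9}\right)\right) q = \left(q + \left(-2 + 3\right)\right) q = \left(q + 1\right) q = \left(1 + q\right) q = q \left(1 + q\right)$)
$t{\left(R \right)} = R^{2}$
$o{\left(b,z \right)} = 25 - z \left(1 + z\right)$ ($o{\left(b,z \right)} = 5^{2} - z \left(1 + z\right) = 25 - z \left(1 + z\right)$)
$o{\left(9,14 \right)} - 99 = \left(25 - 14 \left(1 + 14\right)\right) - 99 = \left(25 - 14 \cdot 15\right) - 99 = \left(25 - 210\right) - 99 = -185 - 99 = -284$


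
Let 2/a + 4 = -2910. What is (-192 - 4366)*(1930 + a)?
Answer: -12817137022/1457 ≈ -8.7969e+6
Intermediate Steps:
a = -1/1457 (a = 2/(-4 - 2910) = 2/(-2914) = 2*(-1/2914) = -1/1457 ≈ -0.00068634)
(-192 - 4366)*(1930 + a) = (-192 - 4366)*(1930 - 1/1457) = -4558*2812009/1457 = -12817137022/1457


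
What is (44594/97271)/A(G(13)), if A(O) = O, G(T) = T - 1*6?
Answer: 44594/680897 ≈ 0.065493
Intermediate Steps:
G(T) = -6 + T (G(T) = T - 6 = -6 + T)
(44594/97271)/A(G(13)) = (44594/97271)/(-6 + 13) = (44594*(1/97271))/7 = (44594/97271)*(⅐) = 44594/680897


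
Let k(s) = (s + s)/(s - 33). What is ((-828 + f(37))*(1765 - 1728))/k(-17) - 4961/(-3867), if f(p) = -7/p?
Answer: -2962327688/65739 ≈ -45062.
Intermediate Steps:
k(s) = 2*s/(-33 + s) (k(s) = (2*s)/(-33 + s) = 2*s/(-33 + s))
((-828 + f(37))*(1765 - 1728))/k(-17) - 4961/(-3867) = ((-828 - 7/37)*(1765 - 1728))/((2*(-17)/(-33 - 17))) - 4961/(-3867) = ((-828 - 7*1/37)*37)/((2*(-17)/(-50))) - 4961*(-1/3867) = ((-828 - 7/37)*37)/((2*(-17)*(-1/50))) + 4961/3867 = (-30643/37*37)/(17/25) + 4961/3867 = -30643*25/17 + 4961/3867 = -766075/17 + 4961/3867 = -2962327688/65739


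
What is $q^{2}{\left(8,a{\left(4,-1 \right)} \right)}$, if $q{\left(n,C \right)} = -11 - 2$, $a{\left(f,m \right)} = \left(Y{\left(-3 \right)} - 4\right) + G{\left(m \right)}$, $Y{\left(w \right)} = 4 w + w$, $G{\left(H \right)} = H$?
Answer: $169$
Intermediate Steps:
$Y{\left(w \right)} = 5 w$
$a{\left(f,m \right)} = -19 + m$ ($a{\left(f,m \right)} = \left(5 \left(-3\right) - 4\right) + m = \left(-15 - 4\right) + m = -19 + m$)
$q{\left(n,C \right)} = -13$ ($q{\left(n,C \right)} = -11 - 2 = -13$)
$q^{2}{\left(8,a{\left(4,-1 \right)} \right)} = \left(-13\right)^{2} = 169$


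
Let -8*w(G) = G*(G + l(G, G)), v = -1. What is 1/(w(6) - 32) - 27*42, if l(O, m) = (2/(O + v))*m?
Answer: -434332/383 ≈ -1134.0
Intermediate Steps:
l(O, m) = 2*m/(-1 + O) (l(O, m) = (2/(O - 1))*m = (2/(-1 + O))*m = 2*m/(-1 + O))
w(G) = -G*(G + 2*G/(-1 + G))/8
1/(w(6) - 32) - 27*42 = 1/(-1*6²*(1 + 6)/(-8 + 8*6) - 32) - 27*42 = 1/(-1*36*7/(-8 + 48) - 32) - 1134 = 1/(-1*36*7/40 - 32) - 1134 = 1/(-1*36*1/40*7 - 32) - 1134 = 1/(-63/10 - 32) - 1134 = 1/(-383/10) - 1134 = -10/383 - 1134 = -434332/383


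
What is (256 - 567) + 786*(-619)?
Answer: -486845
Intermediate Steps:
(256 - 567) + 786*(-619) = -311 - 486534 = -486845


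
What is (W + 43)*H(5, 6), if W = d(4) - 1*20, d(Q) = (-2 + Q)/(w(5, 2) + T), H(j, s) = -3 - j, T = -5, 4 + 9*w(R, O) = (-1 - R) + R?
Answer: -4528/25 ≈ -181.12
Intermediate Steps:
w(R, O) = -5/9 (w(R, O) = -4/9 + ((-1 - R) + R)/9 = -4/9 + (⅑)*(-1) = -4/9 - ⅑ = -5/9)
d(Q) = 9/25 - 9*Q/50 (d(Q) = (-2 + Q)/(-5/9 - 5) = (-2 + Q)/(-50/9) = (-2 + Q)*(-9/50) = 9/25 - 9*Q/50)
W = -509/25 (W = (9/25 - 9/50*4) - 1*20 = (9/25 - 18/25) - 20 = -9/25 - 20 = -509/25 ≈ -20.360)
(W + 43)*H(5, 6) = (-509/25 + 43)*(-3 - 1*5) = 566*(-3 - 5)/25 = (566/25)*(-8) = -4528/25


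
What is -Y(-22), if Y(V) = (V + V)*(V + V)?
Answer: -1936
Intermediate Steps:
Y(V) = 4*V**2 (Y(V) = (2*V)*(2*V) = 4*V**2)
-Y(-22) = -4*(-22)**2 = -4*484 = -1*1936 = -1936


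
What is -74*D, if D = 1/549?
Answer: -74/549 ≈ -0.13479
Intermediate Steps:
D = 1/549 ≈ 0.0018215
-74*D = -74*1/549 = -74/549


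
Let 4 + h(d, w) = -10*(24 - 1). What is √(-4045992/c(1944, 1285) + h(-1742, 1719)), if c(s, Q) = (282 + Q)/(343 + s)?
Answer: I*√14500313448594/1567 ≈ 2430.1*I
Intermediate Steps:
h(d, w) = -234 (h(d, w) = -4 - 10*(24 - 1) = -4 - 10*23 = -4 - 230 = -234)
c(s, Q) = (282 + Q)/(343 + s)
√(-4045992/c(1944, 1285) + h(-1742, 1719)) = √(-4045992*(343 + 1944)/(282 + 1285) - 234) = √(-4045992/(1567/2287) - 234) = √(-4045992/((1/2287)*1567) - 234) = √(-4045992/1567/2287 - 234) = √(-4045992*2287/1567 - 234) = √(-9253183704/1567 - 234) = √(-9253550382/1567) = I*√14500313448594/1567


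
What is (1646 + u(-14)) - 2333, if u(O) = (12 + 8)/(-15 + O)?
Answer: -19943/29 ≈ -687.69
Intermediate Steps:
u(O) = 20/(-15 + O)
(1646 + u(-14)) - 2333 = (1646 + 20/(-15 - 14)) - 2333 = (1646 + 20/(-29)) - 2333 = (1646 + 20*(-1/29)) - 2333 = (1646 - 20/29) - 2333 = 47714/29 - 2333 = -19943/29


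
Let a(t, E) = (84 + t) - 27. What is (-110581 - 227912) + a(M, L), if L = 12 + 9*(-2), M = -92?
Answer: -338528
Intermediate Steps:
L = -6 (L = 12 - 18 = -6)
a(t, E) = 57 + t
(-110581 - 227912) + a(M, L) = (-110581 - 227912) + (57 - 92) = -338493 - 35 = -338528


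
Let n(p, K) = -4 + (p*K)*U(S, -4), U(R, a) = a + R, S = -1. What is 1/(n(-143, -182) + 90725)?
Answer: -1/39409 ≈ -2.5375e-5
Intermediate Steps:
U(R, a) = R + a
n(p, K) = -4 - 5*K*p (n(p, K) = -4 + (p*K)*(-1 - 4) = -4 + (K*p)*(-5) = -4 - 5*K*p)
1/(n(-143, -182) + 90725) = 1/((-4 - 5*(-182)*(-143)) + 90725) = 1/((-4 - 130130) + 90725) = 1/(-130134 + 90725) = 1/(-39409) = -1/39409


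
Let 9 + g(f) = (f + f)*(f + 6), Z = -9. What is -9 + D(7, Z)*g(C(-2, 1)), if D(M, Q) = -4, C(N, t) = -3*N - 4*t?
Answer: -101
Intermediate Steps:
C(N, t) = -4*t - 3*N
g(f) = -9 + 2*f*(6 + f) (g(f) = -9 + (f + f)*(f + 6) = -9 + (2*f)*(6 + f) = -9 + 2*f*(6 + f))
-9 + D(7, Z)*g(C(-2, 1)) = -9 - 4*(-9 + 2*(-4*1 - 3*(-2))² + 12*(-4*1 - 3*(-2))) = -9 - 4*(-9 + 2*(-4 + 6)² + 12*(-4 + 6)) = -9 - 4*(-9 + 2*2² + 12*2) = -9 - 4*(-9 + 2*4 + 24) = -9 - 4*(-9 + 8 + 24) = -9 - 4*23 = -9 - 92 = -101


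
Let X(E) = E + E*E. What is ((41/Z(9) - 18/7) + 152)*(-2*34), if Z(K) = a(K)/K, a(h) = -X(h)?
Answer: -345882/35 ≈ -9882.3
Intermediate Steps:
X(E) = E + E²
a(h) = -h*(1 + h)
Z(K) = -1 - K (Z(K) = (-K*(1 + K))/K = -1 - K)
((41/Z(9) - 18/7) + 152)*(-2*34) = ((41/(-1 - 1*9) - 18/7) + 152)*(-2*34) = ((41/(-1 - 9) - 18*⅐) + 152)*(-68) = ((41/(-10) - 18/7) + 152)*(-68) = ((41*(-⅒) - 18/7) + 152)*(-68) = ((-41/10 - 18/7) + 152)*(-68) = (-467/70 + 152)*(-68) = (10173/70)*(-68) = -345882/35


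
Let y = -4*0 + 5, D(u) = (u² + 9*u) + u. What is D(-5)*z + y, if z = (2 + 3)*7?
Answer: -870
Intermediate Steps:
D(u) = u² + 10*u
z = 35 (z = 5*7 = 35)
y = 5 (y = 0 + 5 = 5)
D(-5)*z + y = -5*(10 - 5)*35 + 5 = -5*5*35 + 5 = -25*35 + 5 = -875 + 5 = -870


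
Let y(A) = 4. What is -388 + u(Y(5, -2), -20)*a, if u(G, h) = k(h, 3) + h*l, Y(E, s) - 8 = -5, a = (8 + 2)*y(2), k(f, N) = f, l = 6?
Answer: -5988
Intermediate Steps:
a = 40 (a = (8 + 2)*4 = 10*4 = 40)
Y(E, s) = 3 (Y(E, s) = 8 - 5 = 3)
u(G, h) = 7*h (u(G, h) = h + h*6 = h + 6*h = 7*h)
-388 + u(Y(5, -2), -20)*a = -388 + (7*(-20))*40 = -388 - 140*40 = -388 - 5600 = -5988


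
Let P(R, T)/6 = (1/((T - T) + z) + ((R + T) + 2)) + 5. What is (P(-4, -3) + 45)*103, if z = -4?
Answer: 8961/2 ≈ 4480.5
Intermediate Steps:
P(R, T) = 81/2 + 6*R + 6*T (P(R, T) = 6*((1/((T - T) - 4) + ((R + T) + 2)) + 5) = 6*((1/(0 - 4) + (2 + R + T)) + 5) = 6*((1/(-4) + (2 + R + T)) + 5) = 6*((-1/4 + (2 + R + T)) + 5) = 6*((7/4 + R + T) + 5) = 6*(27/4 + R + T) = 81/2 + 6*R + 6*T)
(P(-4, -3) + 45)*103 = ((81/2 + 6*(-4) + 6*(-3)) + 45)*103 = ((81/2 - 24 - 18) + 45)*103 = (-3/2 + 45)*103 = (87/2)*103 = 8961/2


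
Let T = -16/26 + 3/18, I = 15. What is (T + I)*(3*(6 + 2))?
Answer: 4540/13 ≈ 349.23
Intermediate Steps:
T = -35/78 (T = -16*1/26 + 3*(1/18) = -8/13 + ⅙ = -35/78 ≈ -0.44872)
(T + I)*(3*(6 + 2)) = (-35/78 + 15)*(3*(6 + 2)) = 1135*(3*8)/78 = (1135/78)*24 = 4540/13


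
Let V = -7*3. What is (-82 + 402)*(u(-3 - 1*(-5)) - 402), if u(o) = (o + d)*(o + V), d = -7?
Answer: -98240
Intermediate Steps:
V = -21
u(o) = (-21 + o)*(-7 + o) (u(o) = (o - 7)*(o - 21) = (-7 + o)*(-21 + o) = (-21 + o)*(-7 + o))
(-82 + 402)*(u(-3 - 1*(-5)) - 402) = (-82 + 402)*((147 + (-3 - 1*(-5))**2 - 28*(-3 - 1*(-5))) - 402) = 320*((147 + (-3 + 5)**2 - 28*(-3 + 5)) - 402) = 320*((147 + 2**2 - 28*2) - 402) = 320*((147 + 4 - 56) - 402) = 320*(95 - 402) = 320*(-307) = -98240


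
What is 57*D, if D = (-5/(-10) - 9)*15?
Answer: -14535/2 ≈ -7267.5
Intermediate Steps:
D = -255/2 (D = (-5*(-⅒) - 9)*15 = (½ - 9)*15 = -17/2*15 = -255/2 ≈ -127.50)
57*D = 57*(-255/2) = -14535/2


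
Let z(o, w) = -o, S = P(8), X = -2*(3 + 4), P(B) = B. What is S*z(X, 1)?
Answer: 112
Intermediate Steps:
X = -14 (X = -2*7 = -14)
S = 8
S*z(X, 1) = 8*(-1*(-14)) = 8*14 = 112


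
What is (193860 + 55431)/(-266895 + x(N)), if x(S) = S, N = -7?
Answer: -249291/266902 ≈ -0.93402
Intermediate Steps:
(193860 + 55431)/(-266895 + x(N)) = (193860 + 55431)/(-266895 - 7) = 249291/(-266902) = 249291*(-1/266902) = -249291/266902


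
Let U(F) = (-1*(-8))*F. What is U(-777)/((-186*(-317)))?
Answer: -1036/9827 ≈ -0.10542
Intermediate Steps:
U(F) = 8*F
U(-777)/((-186*(-317))) = (8*(-777))/((-186*(-317))) = -6216/58962 = -6216*1/58962 = -1036/9827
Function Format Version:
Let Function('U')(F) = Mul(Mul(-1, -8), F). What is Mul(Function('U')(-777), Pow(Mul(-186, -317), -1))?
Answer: Rational(-1036, 9827) ≈ -0.10542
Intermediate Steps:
Function('U')(F) = Mul(8, F)
Mul(Function('U')(-777), Pow(Mul(-186, -317), -1)) = Mul(Mul(8, -777), Pow(Mul(-186, -317), -1)) = Mul(-6216, Pow(58962, -1)) = Mul(-6216, Rational(1, 58962)) = Rational(-1036, 9827)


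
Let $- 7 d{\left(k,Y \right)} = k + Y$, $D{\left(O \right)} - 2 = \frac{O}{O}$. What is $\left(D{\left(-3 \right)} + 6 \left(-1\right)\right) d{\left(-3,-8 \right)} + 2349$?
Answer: $\frac{16410}{7} \approx 2344.3$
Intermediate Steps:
$D{\left(O \right)} = 3$ ($D{\left(O \right)} = 2 + \frac{O}{O} = 2 + 1 = 3$)
$d{\left(k,Y \right)} = - \frac{Y}{7} - \frac{k}{7}$ ($d{\left(k,Y \right)} = - \frac{k + Y}{7} = - \frac{Y + k}{7} = - \frac{Y}{7} - \frac{k}{7}$)
$\left(D{\left(-3 \right)} + 6 \left(-1\right)\right) d{\left(-3,-8 \right)} + 2349 = \left(3 + 6 \left(-1\right)\right) \left(\left(- \frac{1}{7}\right) \left(-8\right) - - \frac{3}{7}\right) + 2349 = \left(3 - 6\right) \left(\frac{8}{7} + \frac{3}{7}\right) + 2349 = \left(-3\right) \frac{11}{7} + 2349 = - \frac{33}{7} + 2349 = \frac{16410}{7}$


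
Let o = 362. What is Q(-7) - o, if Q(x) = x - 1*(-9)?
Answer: -360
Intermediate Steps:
Q(x) = 9 + x (Q(x) = x + 9 = 9 + x)
Q(-7) - o = (9 - 7) - 1*362 = 2 - 362 = -360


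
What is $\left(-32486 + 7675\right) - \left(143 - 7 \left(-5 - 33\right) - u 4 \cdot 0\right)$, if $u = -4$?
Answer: $-25220$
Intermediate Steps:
$\left(-32486 + 7675\right) - \left(143 - 7 \left(-5 - 33\right) - u 4 \cdot 0\right) = \left(-32486 + 7675\right) - \left(143 - 7 \left(-5 - 33\right) - \left(-4\right) 4 \cdot 0\right) = -24811 + \left(\left(\left(-16\right) 0 + 7 \left(-38\right)\right) - 143\right) = -24811 + \left(\left(0 - 266\right) - 143\right) = -24811 - 409 = -25220$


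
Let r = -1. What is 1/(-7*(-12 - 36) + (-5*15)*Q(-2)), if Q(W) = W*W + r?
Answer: 1/111 ≈ 0.0090090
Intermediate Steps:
Q(W) = -1 + W² (Q(W) = W*W - 1 = W² - 1 = -1 + W²)
1/(-7*(-12 - 36) + (-5*15)*Q(-2)) = 1/(-7*(-12 - 36) + (-5*15)*(-1 + (-2)²)) = 1/(-7*(-48) - 75*(-1 + 4)) = 1/(336 - 75*3) = 1/(336 - 225) = 1/111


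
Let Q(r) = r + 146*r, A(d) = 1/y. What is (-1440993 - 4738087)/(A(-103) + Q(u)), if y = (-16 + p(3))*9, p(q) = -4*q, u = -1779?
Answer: 1557128160/65901277 ≈ 23.628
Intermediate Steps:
y = -252 (y = (-16 - 4*3)*9 = (-16 - 12)*9 = -28*9 = -252)
A(d) = -1/252 (A(d) = 1/(-252) = -1/252)
Q(r) = 147*r
(-1440993 - 4738087)/(A(-103) + Q(u)) = (-1440993 - 4738087)/(-1/252 + 147*(-1779)) = -6179080/(-1/252 - 261513) = -6179080/(-65901277/252) = -6179080*(-252/65901277) = 1557128160/65901277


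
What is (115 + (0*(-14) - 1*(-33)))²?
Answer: 21904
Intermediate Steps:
(115 + (0*(-14) - 1*(-33)))² = (115 + (0 + 33))² = (115 + 33)² = 148² = 21904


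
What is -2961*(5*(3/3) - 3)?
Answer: -5922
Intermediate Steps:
-2961*(5*(3/3) - 3) = -2961*(5*(3*(1/3)) - 3) = -2961*(5*1 - 3) = -2961*(5 - 3) = -2961*2 = -5922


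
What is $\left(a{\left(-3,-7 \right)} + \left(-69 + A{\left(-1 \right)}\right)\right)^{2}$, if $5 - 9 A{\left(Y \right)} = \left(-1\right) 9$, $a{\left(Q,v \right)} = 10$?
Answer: $\frac{267289}{81} \approx 3299.9$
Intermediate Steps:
$A{\left(Y \right)} = \frac{14}{9}$ ($A{\left(Y \right)} = \frac{5}{9} - \frac{\left(-1\right) 9}{9} = \frac{5}{9} - -1 = \frac{5}{9} + 1 = \frac{14}{9}$)
$\left(a{\left(-3,-7 \right)} + \left(-69 + A{\left(-1 \right)}\right)\right)^{2} = \left(10 + \left(-69 + \frac{14}{9}\right)\right)^{2} = \left(10 - \frac{607}{9}\right)^{2} = \left(- \frac{517}{9}\right)^{2} = \frac{267289}{81}$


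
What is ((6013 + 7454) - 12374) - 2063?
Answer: -970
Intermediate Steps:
((6013 + 7454) - 12374) - 2063 = (13467 - 12374) - 2063 = 1093 - 2063 = -970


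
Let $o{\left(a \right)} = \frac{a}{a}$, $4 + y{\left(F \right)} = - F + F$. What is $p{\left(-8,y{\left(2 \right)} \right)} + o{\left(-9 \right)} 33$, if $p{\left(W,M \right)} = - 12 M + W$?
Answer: $73$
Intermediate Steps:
$y{\left(F \right)} = -4$ ($y{\left(F \right)} = -4 + \left(- F + F\right) = -4 + 0 = -4$)
$o{\left(a \right)} = 1$
$p{\left(W,M \right)} = W - 12 M$
$p{\left(-8,y{\left(2 \right)} \right)} + o{\left(-9 \right)} 33 = \left(-8 - -48\right) + 1 \cdot 33 = \left(-8 + 48\right) + 33 = 40 + 33 = 73$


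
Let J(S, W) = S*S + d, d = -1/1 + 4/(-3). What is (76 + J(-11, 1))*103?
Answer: 60152/3 ≈ 20051.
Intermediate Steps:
d = -7/3 (d = -1*1 + 4*(-⅓) = -1 - 4/3 = -7/3 ≈ -2.3333)
J(S, W) = -7/3 + S² (J(S, W) = S*S - 7/3 = S² - 7/3 = -7/3 + S²)
(76 + J(-11, 1))*103 = (76 + (-7/3 + (-11)²))*103 = (76 + (-7/3 + 121))*103 = (76 + 356/3)*103 = (584/3)*103 = 60152/3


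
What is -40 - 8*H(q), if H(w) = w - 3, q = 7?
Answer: -72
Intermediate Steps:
H(w) = -3 + w
-40 - 8*H(q) = -40 - 8*(-3 + 7) = -40 - 8*4 = -40 - 32 = -72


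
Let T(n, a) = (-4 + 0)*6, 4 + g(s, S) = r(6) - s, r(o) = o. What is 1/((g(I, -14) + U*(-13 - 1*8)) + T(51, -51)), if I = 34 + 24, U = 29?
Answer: -1/689 ≈ -0.0014514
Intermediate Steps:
I = 58
g(s, S) = 2 - s (g(s, S) = -4 + (6 - s) = 2 - s)
T(n, a) = -24 (T(n, a) = -4*6 = -24)
1/((g(I, -14) + U*(-13 - 1*8)) + T(51, -51)) = 1/(((2 - 1*58) + 29*(-13 - 1*8)) - 24) = 1/(((2 - 58) + 29*(-13 - 8)) - 24) = 1/((-56 + 29*(-21)) - 24) = 1/((-56 - 609) - 24) = 1/(-665 - 24) = 1/(-689) = -1/689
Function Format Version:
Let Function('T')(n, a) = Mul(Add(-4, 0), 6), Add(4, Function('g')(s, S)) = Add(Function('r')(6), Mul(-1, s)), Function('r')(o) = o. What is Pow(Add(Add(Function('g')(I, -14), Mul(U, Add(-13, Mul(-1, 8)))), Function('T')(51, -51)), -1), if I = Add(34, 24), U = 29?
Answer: Rational(-1, 689) ≈ -0.0014514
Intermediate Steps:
I = 58
Function('g')(s, S) = Add(2, Mul(-1, s)) (Function('g')(s, S) = Add(-4, Add(6, Mul(-1, s))) = Add(2, Mul(-1, s)))
Function('T')(n, a) = -24 (Function('T')(n, a) = Mul(-4, 6) = -24)
Pow(Add(Add(Function('g')(I, -14), Mul(U, Add(-13, Mul(-1, 8)))), Function('T')(51, -51)), -1) = Pow(Add(Add(Add(2, Mul(-1, 58)), Mul(29, Add(-13, Mul(-1, 8)))), -24), -1) = Pow(Add(Add(Add(2, -58), Mul(29, Add(-13, -8))), -24), -1) = Pow(Add(Add(-56, Mul(29, -21)), -24), -1) = Pow(Add(Add(-56, -609), -24), -1) = Pow(Add(-665, -24), -1) = Pow(-689, -1) = Rational(-1, 689)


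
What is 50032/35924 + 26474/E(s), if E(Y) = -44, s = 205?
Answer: -118606321/197582 ≈ -600.29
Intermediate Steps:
50032/35924 + 26474/E(s) = 50032/35924 + 26474/(-44) = 50032*(1/35924) + 26474*(-1/44) = 12508/8981 - 13237/22 = -118606321/197582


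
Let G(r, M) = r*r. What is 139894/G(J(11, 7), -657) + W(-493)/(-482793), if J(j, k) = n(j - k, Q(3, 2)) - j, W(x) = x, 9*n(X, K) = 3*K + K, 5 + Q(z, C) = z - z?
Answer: 5470734340675/6836831673 ≈ 800.19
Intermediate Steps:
Q(z, C) = -5 (Q(z, C) = -5 + (z - z) = -5 + 0 = -5)
n(X, K) = 4*K/9 (n(X, K) = (3*K + K)/9 = (4*K)/9 = 4*K/9)
J(j, k) = -20/9 - j (J(j, k) = (4/9)*(-5) - j = -20/9 - j)
G(r, M) = r²
139894/G(J(11, 7), -657) + W(-493)/(-482793) = 139894/((-20/9 - 1*11)²) - 493/(-482793) = 139894/((-20/9 - 11)²) - 493*(-1/482793) = 139894/((-119/9)²) + 493/482793 = 139894/(14161/81) + 493/482793 = 139894*(81/14161) + 493/482793 = 11331414/14161 + 493/482793 = 5470734340675/6836831673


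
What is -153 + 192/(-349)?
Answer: -53589/349 ≈ -153.55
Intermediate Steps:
-153 + 192/(-349) = -153 - 1/349*192 = -153 - 192/349 = -53589/349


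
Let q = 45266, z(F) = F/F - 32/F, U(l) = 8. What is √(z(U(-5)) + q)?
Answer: √45263 ≈ 212.75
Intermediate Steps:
z(F) = 1 - 32/F
√(z(U(-5)) + q) = √((-32 + 8)/8 + 45266) = √((⅛)*(-24) + 45266) = √(-3 + 45266) = √45263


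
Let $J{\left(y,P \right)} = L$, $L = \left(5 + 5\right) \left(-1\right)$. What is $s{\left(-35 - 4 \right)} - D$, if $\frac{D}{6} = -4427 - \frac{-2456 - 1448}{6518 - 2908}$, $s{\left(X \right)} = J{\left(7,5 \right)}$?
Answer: $\frac{47914648}{1805} \approx 26546.0$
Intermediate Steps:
$L = -10$ ($L = 10 \left(-1\right) = -10$)
$J{\left(y,P \right)} = -10$
$s{\left(X \right)} = -10$
$D = - \frac{47932698}{1805}$ ($D = 6 \left(-4427 - \frac{-2456 - 1448}{6518 - 2908}\right) = 6 \left(-4427 - - \frac{3904}{3610}\right) = 6 \left(-4427 - \left(-3904\right) \frac{1}{3610}\right) = 6 \left(-4427 - - \frac{1952}{1805}\right) = 6 \left(-4427 + \frac{1952}{1805}\right) = 6 \left(- \frac{7988783}{1805}\right) = - \frac{47932698}{1805} \approx -26556.0$)
$s{\left(-35 - 4 \right)} - D = -10 - - \frac{47932698}{1805} = -10 + \frac{47932698}{1805} = \frac{47914648}{1805}$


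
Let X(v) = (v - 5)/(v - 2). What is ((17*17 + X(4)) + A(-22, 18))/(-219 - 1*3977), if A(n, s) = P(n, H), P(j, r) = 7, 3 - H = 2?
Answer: -591/8392 ≈ -0.070424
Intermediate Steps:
X(v) = (-5 + v)/(-2 + v)
H = 1 (H = 3 - 1*2 = 3 - 2 = 1)
A(n, s) = 7
((17*17 + X(4)) + A(-22, 18))/(-219 - 1*3977) = ((17*17 + (-5 + 4)/(-2 + 4)) + 7)/(-219 - 1*3977) = ((289 - 1/2) + 7)/(-219 - 3977) = ((289 + (½)*(-1)) + 7)/(-4196) = ((289 - ½) + 7)*(-1/4196) = (577/2 + 7)*(-1/4196) = (591/2)*(-1/4196) = -591/8392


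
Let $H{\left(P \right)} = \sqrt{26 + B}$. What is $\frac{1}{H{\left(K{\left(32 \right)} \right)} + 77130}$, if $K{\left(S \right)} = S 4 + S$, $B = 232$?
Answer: $\frac{12855}{991506107} - \frac{\sqrt{258}}{5949036642} \approx 1.2962 \cdot 10^{-5}$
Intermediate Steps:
$K{\left(S \right)} = 5 S$ ($K{\left(S \right)} = 4 S + S = 5 S$)
$H{\left(P \right)} = \sqrt{258}$ ($H{\left(P \right)} = \sqrt{26 + 232} = \sqrt{258}$)
$\frac{1}{H{\left(K{\left(32 \right)} \right)} + 77130} = \frac{1}{\sqrt{258} + 77130} = \frac{1}{77130 + \sqrt{258}}$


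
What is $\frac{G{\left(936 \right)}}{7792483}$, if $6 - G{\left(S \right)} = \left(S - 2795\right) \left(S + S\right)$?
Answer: $\frac{3480054}{7792483} \approx 0.44659$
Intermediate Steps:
$G{\left(S \right)} = 6 - 2 S \left(-2795 + S\right)$ ($G{\left(S \right)} = 6 - \left(S - 2795\right) \left(S + S\right) = 6 - \left(-2795 + S\right) 2 S = 6 - 2 S \left(-2795 + S\right)$)
$\frac{G{\left(936 \right)}}{7792483} = \frac{6 - 2 \cdot 936^{2} + 5590 \cdot 936}{7792483} = \left(6 - 1752192 + 5232240\right) \frac{1}{7792483} = 3480054 \cdot \frac{1}{7792483} = \frac{3480054}{7792483}$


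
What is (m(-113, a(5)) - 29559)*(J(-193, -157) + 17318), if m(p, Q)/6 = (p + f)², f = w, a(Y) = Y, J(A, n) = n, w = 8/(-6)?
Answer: 2516162981/3 ≈ 8.3872e+8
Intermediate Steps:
w = -4/3 (w = 8*(-⅙) = -4/3 ≈ -1.3333)
f = -4/3 ≈ -1.3333
m(p, Q) = 6*(-4/3 + p)² (m(p, Q) = 6*(p - 4/3)² = 6*(-4/3 + p)²)
(m(-113, a(5)) - 29559)*(J(-193, -157) + 17318) = (2*(-4 + 3*(-113))²/3 - 29559)*(-157 + 17318) = (2*(-4 - 339)²/3 - 29559)*17161 = ((⅔)*(-343)² - 29559)*17161 = ((⅔)*117649 - 29559)*17161 = (235298/3 - 29559)*17161 = (146621/3)*17161 = 2516162981/3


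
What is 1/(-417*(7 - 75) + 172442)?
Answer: 1/200798 ≈ 4.9801e-6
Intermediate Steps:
1/(-417*(7 - 75) + 172442) = 1/(-417*(-68) + 172442) = 1/(28356 + 172442) = 1/200798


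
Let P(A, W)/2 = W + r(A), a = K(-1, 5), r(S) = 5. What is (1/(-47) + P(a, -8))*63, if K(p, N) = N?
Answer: -17829/47 ≈ -379.34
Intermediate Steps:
a = 5
P(A, W) = 10 + 2*W (P(A, W) = 2*(W + 5) = 2*(5 + W) = 10 + 2*W)
(1/(-47) + P(a, -8))*63 = (1/(-47) + (10 + 2*(-8)))*63 = (-1/47 + (10 - 16))*63 = (-1/47 - 6)*63 = -283/47*63 = -17829/47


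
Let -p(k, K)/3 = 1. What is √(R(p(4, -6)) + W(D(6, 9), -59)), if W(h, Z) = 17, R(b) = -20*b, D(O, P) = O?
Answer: √77 ≈ 8.7750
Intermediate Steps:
p(k, K) = -3 (p(k, K) = -3*1 = -3)
√(R(p(4, -6)) + W(D(6, 9), -59)) = √(-20*(-3) + 17) = √(60 + 17) = √77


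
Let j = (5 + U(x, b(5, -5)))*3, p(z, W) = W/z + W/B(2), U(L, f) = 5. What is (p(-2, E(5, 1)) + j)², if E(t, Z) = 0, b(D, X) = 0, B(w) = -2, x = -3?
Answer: 900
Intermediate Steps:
p(z, W) = -W/2 + W/z (p(z, W) = W/z + W/(-2) = W/z + W*(-½) = W/z - W/2 = -W/2 + W/z)
j = 30 (j = (5 + 5)*3 = 10*3 = 30)
(p(-2, E(5, 1)) + j)² = ((-½*0 + 0/(-2)) + 30)² = ((0 + 0*(-½)) + 30)² = ((0 + 0) + 30)² = (0 + 30)² = 30² = 900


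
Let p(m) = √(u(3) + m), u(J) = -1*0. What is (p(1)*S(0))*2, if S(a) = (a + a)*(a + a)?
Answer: 0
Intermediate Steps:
u(J) = 0
S(a) = 4*a² (S(a) = (2*a)*(2*a) = 4*a²)
p(m) = √m (p(m) = √(0 + m) = √m)
(p(1)*S(0))*2 = (√1*(4*0²))*2 = (1*(4*0))*2 = (1*0)*2 = 0*2 = 0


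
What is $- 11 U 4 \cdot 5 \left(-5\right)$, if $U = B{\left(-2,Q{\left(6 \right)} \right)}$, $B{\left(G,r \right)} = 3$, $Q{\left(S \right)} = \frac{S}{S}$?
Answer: $3300$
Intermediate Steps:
$Q{\left(S \right)} = 1$
$U = 3$
$- 11 U 4 \cdot 5 \left(-5\right) = \left(-11\right) 3 \cdot 4 \cdot 5 \left(-5\right) = - 33 \cdot 20 \left(-5\right) = \left(-33\right) \left(-100\right) = 3300$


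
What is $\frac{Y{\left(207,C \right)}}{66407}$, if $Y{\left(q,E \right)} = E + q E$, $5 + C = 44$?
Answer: $\frac{8112}{66407} \approx 0.12216$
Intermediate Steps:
$C = 39$ ($C = -5 + 44 = 39$)
$Y{\left(q,E \right)} = E + E q$
$\frac{Y{\left(207,C \right)}}{66407} = \frac{39 \left(1 + 207\right)}{66407} = 39 \cdot 208 \cdot \frac{1}{66407} = 8112 \cdot \frac{1}{66407} = \frac{8112}{66407}$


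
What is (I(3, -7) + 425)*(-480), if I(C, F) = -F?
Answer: -207360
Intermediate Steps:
(I(3, -7) + 425)*(-480) = (-1*(-7) + 425)*(-480) = (7 + 425)*(-480) = 432*(-480) = -207360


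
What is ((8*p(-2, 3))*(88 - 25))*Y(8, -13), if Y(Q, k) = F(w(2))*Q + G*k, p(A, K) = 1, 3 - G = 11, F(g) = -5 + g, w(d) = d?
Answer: 40320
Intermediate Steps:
G = -8 (G = 3 - 1*11 = 3 - 11 = -8)
Y(Q, k) = -8*k - 3*Q (Y(Q, k) = (-5 + 2)*Q - 8*k = -3*Q - 8*k = -8*k - 3*Q)
((8*p(-2, 3))*(88 - 25))*Y(8, -13) = ((8*1)*(88 - 25))*(-8*(-13) - 3*8) = (8*63)*(104 - 24) = 504*80 = 40320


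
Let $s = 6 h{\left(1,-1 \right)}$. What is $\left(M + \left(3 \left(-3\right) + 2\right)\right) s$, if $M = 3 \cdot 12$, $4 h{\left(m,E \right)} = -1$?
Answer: $- \frac{87}{2} \approx -43.5$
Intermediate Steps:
$h{\left(m,E \right)} = - \frac{1}{4}$ ($h{\left(m,E \right)} = \frac{1}{4} \left(-1\right) = - \frac{1}{4}$)
$M = 36$
$s = - \frac{3}{2}$ ($s = 6 \left(- \frac{1}{4}\right) = - \frac{3}{2} \approx -1.5$)
$\left(M + \left(3 \left(-3\right) + 2\right)\right) s = \left(36 + \left(3 \left(-3\right) + 2\right)\right) \left(- \frac{3}{2}\right) = \left(36 + \left(-9 + 2\right)\right) \left(- \frac{3}{2}\right) = \left(36 - 7\right) \left(- \frac{3}{2}\right) = 29 \left(- \frac{3}{2}\right) = - \frac{87}{2}$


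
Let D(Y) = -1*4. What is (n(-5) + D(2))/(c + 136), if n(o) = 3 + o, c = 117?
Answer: -6/253 ≈ -0.023715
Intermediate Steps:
D(Y) = -4
(n(-5) + D(2))/(c + 136) = ((3 - 5) - 4)/(117 + 136) = (-2 - 4)/253 = (1/253)*(-6) = -6/253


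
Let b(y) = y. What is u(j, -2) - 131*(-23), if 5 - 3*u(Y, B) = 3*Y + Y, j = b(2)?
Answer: 3012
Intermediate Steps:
j = 2
u(Y, B) = 5/3 - 4*Y/3 (u(Y, B) = 5/3 - (3*Y + Y)/3 = 5/3 - 4*Y/3)
u(j, -2) - 131*(-23) = (5/3 - 4/3*2) - 131*(-23) = (5/3 - 8/3) + 3013 = -1 + 3013 = 3012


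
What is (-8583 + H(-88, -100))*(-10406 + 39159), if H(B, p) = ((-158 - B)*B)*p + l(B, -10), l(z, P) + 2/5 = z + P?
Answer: -89807321471/5 ≈ -1.7961e+10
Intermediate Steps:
l(z, P) = -⅖ + P + z (l(z, P) = -⅖ + (z + P) = -⅖ + (P + z) = -⅖ + P + z)
H(B, p) = -52/5 + B + B*p*(-158 - B) (H(B, p) = ((-158 - B)*B)*p + (-⅖ - 10 + B) = (B*(-158 - B))*p + (-52/5 + B) = B*p*(-158 - B) + (-52/5 + B) = -52/5 + B + B*p*(-158 - B))
(-8583 + H(-88, -100))*(-10406 + 39159) = (-8583 + (-52/5 - 88 - 1*(-100)*(-88)² - 158*(-88)*(-100)))*(-10406 + 39159) = (-8583 + (-52/5 - 88 - 1*(-100)*7744 - 1390400))*28753 = (-8583 + (-52/5 - 88 + 774400 - 1390400))*28753 = (-8583 - 3080492/5)*28753 = -3123407/5*28753 = -89807321471/5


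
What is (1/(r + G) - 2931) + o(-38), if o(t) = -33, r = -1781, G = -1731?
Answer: -10409569/3512 ≈ -2964.0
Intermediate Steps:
(1/(r + G) - 2931) + o(-38) = (1/(-1781 - 1731) - 2931) - 33 = (1/(-3512) - 2931) - 33 = (-1/3512 - 2931) - 33 = -10293673/3512 - 33 = -10409569/3512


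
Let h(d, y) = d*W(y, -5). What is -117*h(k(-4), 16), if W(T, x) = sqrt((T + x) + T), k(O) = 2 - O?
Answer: -2106*sqrt(3) ≈ -3647.7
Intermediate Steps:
W(T, x) = sqrt(x + 2*T)
h(d, y) = d*sqrt(-5 + 2*y)
-117*h(k(-4), 16) = -117*(2 - 1*(-4))*sqrt(-5 + 2*16) = -117*(2 + 4)*sqrt(-5 + 32) = -702*sqrt(27) = -702*3*sqrt(3) = -2106*sqrt(3)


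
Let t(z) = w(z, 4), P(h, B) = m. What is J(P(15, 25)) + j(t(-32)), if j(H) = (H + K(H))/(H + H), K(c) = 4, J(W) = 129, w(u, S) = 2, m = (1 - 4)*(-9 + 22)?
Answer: 261/2 ≈ 130.50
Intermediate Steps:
m = -39 (m = -3*13 = -39)
P(h, B) = -39
t(z) = 2
j(H) = (4 + H)/(2*H) (j(H) = (H + 4)/(H + H) = (4 + H)/((2*H)) = (4 + H)*(1/(2*H)) = (4 + H)/(2*H))
J(P(15, 25)) + j(t(-32)) = 129 + (½)*(4 + 2)/2 = 129 + (½)*(½)*6 = 129 + 3/2 = 261/2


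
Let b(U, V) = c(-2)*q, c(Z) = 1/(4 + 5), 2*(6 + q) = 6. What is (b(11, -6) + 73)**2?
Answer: 47524/9 ≈ 5280.4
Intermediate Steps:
q = -3 (q = -6 + (1/2)*6 = -6 + 3 = -3)
c(Z) = 1/9
b(U, V) = -1/3 (b(U, V) = (1/9)*(-3) = -1/3)
(b(11, -6) + 73)**2 = (-1/3 + 73)**2 = (218/3)**2 = 47524/9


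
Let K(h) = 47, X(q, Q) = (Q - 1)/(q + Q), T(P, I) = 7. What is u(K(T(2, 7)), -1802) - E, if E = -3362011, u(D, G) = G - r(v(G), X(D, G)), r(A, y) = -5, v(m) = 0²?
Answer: 3360214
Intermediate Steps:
v(m) = 0
X(q, Q) = (-1 + Q)/(Q + q)
u(D, G) = 5 + G (u(D, G) = G - 1*(-5) = G + 5 = 5 + G)
u(K(T(2, 7)), -1802) - E = (5 - 1802) - 1*(-3362011) = -1797 + 3362011 = 3360214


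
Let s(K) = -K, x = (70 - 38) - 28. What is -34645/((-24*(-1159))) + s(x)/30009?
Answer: -115530341/92747816 ≈ -1.2456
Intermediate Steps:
x = 4 (x = 32 - 28 = 4)
-34645/((-24*(-1159))) + s(x)/30009 = -34645/((-24*(-1159))) - 1*4/30009 = -34645/27816 - 4*1/30009 = -34645*1/27816 - 4/30009 = -34645/27816 - 4/30009 = -115530341/92747816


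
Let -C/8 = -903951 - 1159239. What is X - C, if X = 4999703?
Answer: -11505817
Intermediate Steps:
C = 16505520 (C = -8*(-903951 - 1159239) = -8*(-2063190) = 16505520)
X - C = 4999703 - 1*16505520 = 4999703 - 16505520 = -11505817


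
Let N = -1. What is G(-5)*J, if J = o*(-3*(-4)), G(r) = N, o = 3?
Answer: -36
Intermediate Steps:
G(r) = -1
J = 36 (J = 3*(-3*(-4)) = 3*12 = 36)
G(-5)*J = -1*36 = -36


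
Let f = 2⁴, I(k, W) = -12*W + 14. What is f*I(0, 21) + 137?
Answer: -3671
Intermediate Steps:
I(k, W) = 14 - 12*W
f = 16
f*I(0, 21) + 137 = 16*(14 - 12*21) + 137 = 16*(14 - 252) + 137 = 16*(-238) + 137 = -3808 + 137 = -3671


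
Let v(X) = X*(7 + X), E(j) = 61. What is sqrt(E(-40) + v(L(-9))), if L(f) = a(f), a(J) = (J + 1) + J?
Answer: sqrt(231) ≈ 15.199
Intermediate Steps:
a(J) = 1 + 2*J (a(J) = (1 + J) + J = 1 + 2*J)
L(f) = 1 + 2*f
sqrt(E(-40) + v(L(-9))) = sqrt(61 + (1 + 2*(-9))*(7 + (1 + 2*(-9)))) = sqrt(61 + (1 - 18)*(7 + (1 - 18))) = sqrt(61 - 17*(7 - 17)) = sqrt(61 - 17*(-10)) = sqrt(61 + 170) = sqrt(231)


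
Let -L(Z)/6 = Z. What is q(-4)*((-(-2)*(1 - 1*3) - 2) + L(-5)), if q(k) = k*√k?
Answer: -192*I ≈ -192.0*I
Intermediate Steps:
L(Z) = -6*Z
q(k) = k^(3/2)
q(-4)*((-(-2)*(1 - 1*3) - 2) + L(-5)) = (-4)^(3/2)*((-(-2)*(1 - 1*3) - 2) - 6*(-5)) = (-8*I)*((-(-2)*(1 - 3) - 2) + 30) = (-8*I)*((-(-2)*(-2) - 2) + 30) = (-8*I)*((-2*2 - 2) + 30) = (-8*I)*((-4 - 2) + 30) = (-8*I)*(-6 + 30) = -8*I*24 = -192*I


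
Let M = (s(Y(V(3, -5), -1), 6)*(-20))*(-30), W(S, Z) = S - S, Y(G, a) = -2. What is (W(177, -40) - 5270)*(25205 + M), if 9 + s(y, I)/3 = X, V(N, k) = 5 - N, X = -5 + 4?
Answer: -37970350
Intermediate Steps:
X = -1
W(S, Z) = 0
s(y, I) = -30 (s(y, I) = -27 + 3*(-1) = -27 - 3 = -30)
M = -18000 (M = -30*(-20)*(-30) = 600*(-30) = -18000)
(W(177, -40) - 5270)*(25205 + M) = (0 - 5270)*(25205 - 18000) = -5270*7205 = -37970350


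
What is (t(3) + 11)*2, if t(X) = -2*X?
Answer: 10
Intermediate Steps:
(t(3) + 11)*2 = (-2*3 + 11)*2 = (-6 + 11)*2 = 5*2 = 10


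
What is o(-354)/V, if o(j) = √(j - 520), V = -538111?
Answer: -I*√874/538111 ≈ -5.4939e-5*I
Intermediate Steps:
o(j) = √(-520 + j)
o(-354)/V = √(-520 - 354)/(-538111) = √(-874)*(-1/538111) = (I*√874)*(-1/538111) = -I*√874/538111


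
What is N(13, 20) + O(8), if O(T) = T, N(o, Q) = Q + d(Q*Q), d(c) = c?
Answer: 428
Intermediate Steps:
N(o, Q) = Q + Q**2 (N(o, Q) = Q + Q*Q = Q + Q**2)
N(13, 20) + O(8) = 20*(1 + 20) + 8 = 20*21 + 8 = 420 + 8 = 428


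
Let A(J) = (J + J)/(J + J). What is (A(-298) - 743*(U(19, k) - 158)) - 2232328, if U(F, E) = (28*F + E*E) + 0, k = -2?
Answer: -2513181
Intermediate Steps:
U(F, E) = E² + 28*F (U(F, E) = (28*F + E²) + 0 = (E² + 28*F) + 0 = E² + 28*F)
A(J) = 1 (A(J) = (2*J)/((2*J)) = (2*J)*(1/(2*J)) = 1)
(A(-298) - 743*(U(19, k) - 158)) - 2232328 = (1 - 743*(((-2)² + 28*19) - 158)) - 2232328 = (1 - 743*((4 + 532) - 158)) - 2232328 = (1 - 743*(536 - 158)) - 2232328 = (1 - 743*378) - 2232328 = (1 - 280854) - 2232328 = -280853 - 2232328 = -2513181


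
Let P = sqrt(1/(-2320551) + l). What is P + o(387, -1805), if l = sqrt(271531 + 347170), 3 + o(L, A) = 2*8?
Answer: 13 + sqrt(-257839 + 598328549289*sqrt(618701))/773517 ≈ 41.046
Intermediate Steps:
o(L, A) = 13 (o(L, A) = -3 + 2*8 = -3 + 16 = 13)
l = sqrt(618701) ≈ 786.58
P = sqrt(-1/2320551 + sqrt(618701)) (P = sqrt(1/(-2320551) + sqrt(618701)) = sqrt(-1/2320551 + sqrt(618701)) ≈ 28.046)
P + o(387, -1805) = sqrt(-257839 + 598328549289*sqrt(618701))/773517 + 13 = 13 + sqrt(-257839 + 598328549289*sqrt(618701))/773517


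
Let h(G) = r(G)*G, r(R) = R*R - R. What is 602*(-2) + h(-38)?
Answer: -57520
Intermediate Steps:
r(R) = R² - R
h(G) = G²*(-1 + G) (h(G) = (G*(-1 + G))*G = G²*(-1 + G))
602*(-2) + h(-38) = 602*(-2) + (-38)²*(-1 - 38) = -1204 + 1444*(-39) = -1204 - 56316 = -57520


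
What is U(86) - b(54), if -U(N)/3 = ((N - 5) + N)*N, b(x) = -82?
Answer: -43004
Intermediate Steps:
U(N) = -3*N*(-5 + 2*N) (U(N) = -3*((N - 5) + N)*N = -3*((-5 + N) + N)*N = -3*(-5 + 2*N)*N = -3*N*(-5 + 2*N))
U(86) - b(54) = 3*86*(5 - 2*86) - 1*(-82) = 3*86*(5 - 172) + 82 = 3*86*(-167) + 82 = -43086 + 82 = -43004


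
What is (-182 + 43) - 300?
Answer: -439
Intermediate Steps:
(-182 + 43) - 300 = -139 - 300 = -439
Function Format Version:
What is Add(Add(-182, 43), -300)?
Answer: -439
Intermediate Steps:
Add(Add(-182, 43), -300) = Add(-139, -300) = -439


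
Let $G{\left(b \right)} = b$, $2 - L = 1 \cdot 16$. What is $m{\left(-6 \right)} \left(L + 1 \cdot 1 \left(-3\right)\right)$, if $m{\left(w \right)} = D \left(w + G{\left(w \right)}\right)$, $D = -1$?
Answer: $-204$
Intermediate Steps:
$L = -14$ ($L = 2 - 1 \cdot 16 = 2 - 16 = -14$)
$m{\left(w \right)} = - 2 w$ ($m{\left(w \right)} = - (w + w) = - 2 w$)
$m{\left(-6 \right)} \left(L + 1 \cdot 1 \left(-3\right)\right) = \left(-2\right) \left(-6\right) \left(-14 + 1 \cdot 1 \left(-3\right)\right) = 12 \left(-14 + 1 \left(-3\right)\right) = 12 \left(-14 - 3\right) = 12 \left(-17\right) = -204$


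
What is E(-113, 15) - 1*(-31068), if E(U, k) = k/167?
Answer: 5188371/167 ≈ 31068.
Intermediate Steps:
E(U, k) = k/167 (E(U, k) = k*(1/167) = k/167)
E(-113, 15) - 1*(-31068) = (1/167)*15 - 1*(-31068) = 15/167 + 31068 = 5188371/167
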